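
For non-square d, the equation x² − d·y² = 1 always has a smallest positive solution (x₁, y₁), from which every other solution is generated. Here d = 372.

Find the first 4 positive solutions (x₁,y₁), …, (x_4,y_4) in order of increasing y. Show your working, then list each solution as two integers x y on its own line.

12151 630
295293601 15310260
7176225079351 372069937890
174396621583094401 9042043615292520

√372 → a₀=19, period (3,2,12,2,3,38); ℓ=6 even so k=5
k=0  a_k=19  p_k/q_k = 19/1
…
k=2  a_k=2  p_k/q_k = 135/7
k=3  a_k=12  p_k/q_k = 1678/87
k=4  a_k=2  p_k/q_k = 3491/181
k=5  a_k=3  p_k/q_k = 12151/630
(x₁, y₁) = (12151, 630);  12151² − 372·630² = 1 ✓
k=2:  x_2 = 12151·12151+372·630·630 = 295293601,  y_2 = 12151·630+630·12151 = 15310260
k=3:  x_3 = 12151·295293601+372·630·15310260 = 7176225079351,  y_3 = 12151·15310260+630·295293601 = 372069937890
k=4:  x_4 = 12151·7176225079351+372·630·372069937890 = 174396621583094401,  y_4 = 12151·372069937890+630·7176225079351 = 9042043615292520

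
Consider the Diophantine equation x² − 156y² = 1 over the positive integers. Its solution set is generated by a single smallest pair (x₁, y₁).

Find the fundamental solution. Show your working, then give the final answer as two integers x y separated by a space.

25 2

[12; 2,24] for √156; ℓ=2 ⇒ convergent index 1
step 0: (12, 1)  from 12·(1,0) + (0,1)
step 1: (25, 2)  from 2·(12,1) + (1,0)
→ (25, 2).  Check: 25²=625, 156·2²=624, difference 1.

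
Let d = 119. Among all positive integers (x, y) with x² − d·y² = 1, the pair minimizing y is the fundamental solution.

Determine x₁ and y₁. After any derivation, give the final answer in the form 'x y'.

[10; 1,9,1,20] for √119; ℓ=4 ⇒ convergent index 3
k=0  a_k=10  p_k/q_k = 10/1
k=1  a_k=1  p_k/q_k = 11/1
k=2  a_k=9  p_k/q_k = 109/10
k=3  a_k=1  p_k/q_k = 120/11
→ (120, 11).  Check: 120²=14400, 119·11²=14399, difference 1.

120 11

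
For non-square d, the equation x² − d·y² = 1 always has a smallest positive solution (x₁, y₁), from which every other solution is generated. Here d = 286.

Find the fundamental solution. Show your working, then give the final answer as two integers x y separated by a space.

561835 33222

√286 = [16; 1,10,3,3,2,3,3,10,1,32, …], period ℓ=10 (even) → k=9
i=0: a=16 ⇒ p=16, q=1
…
i=2: a=10 ⇒ p=186, q=11
…
i=7: a=3 ⇒ p=49703, q=2939
i=8: a=10 ⇒ p=512132, q=30283
i=9: a=1 ⇒ p=561835, q=33222
fundamental: x₁=561835, y₁=33222  (since 315658567225 − 286·1103701284 = 1)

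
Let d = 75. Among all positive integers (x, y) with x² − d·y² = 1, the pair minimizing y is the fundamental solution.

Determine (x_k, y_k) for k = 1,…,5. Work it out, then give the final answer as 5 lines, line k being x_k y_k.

26 3
1351 156
70226 8109
3650401 421512
189750626 21910515

d=75: √d = [8; 1,1,1,16] (ℓ=4, even), read p_3/q_3
i=0: a=8 ⇒ p=8, q=1
…
i=2: a=1 ⇒ p=17, q=2
i=3: a=1 ⇒ p=26, q=3
(x₁, y₁) = (26, 3);  26² − 75·3² = 1 ✓
(x_2, y_2) = (26·26 + 75·3·3, 26·3 + 3·26) = (1351, 156)
(x_3, y_3) = (26·1351 + 75·3·156, 26·156 + 3·1351) = (70226, 8109)
(x_4, y_4) = (26·70226 + 75·3·8109, 26·8109 + 3·70226) = (3650401, 421512)
(x_5, y_5) = (26·3650401 + 75·3·421512, 26·421512 + 3·3650401) = (189750626, 21910515)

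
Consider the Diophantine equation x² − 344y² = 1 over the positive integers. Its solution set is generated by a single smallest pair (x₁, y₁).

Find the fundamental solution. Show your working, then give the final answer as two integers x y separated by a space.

√344 → a₀=18, period (1,1,4,1,3,1,4,1,1,36); ℓ=10 even so k=9
a_0=18:  p_0=18·1+0=18,  q_0=18·0+1=1
a_1=1:  p_1=1·18+1=19,  q_1=1·1+0=1
…
a_3=4:  p_3=4·37+19=167,  q_3=4·2+1=9
…
a_5=3:  p_5=3·204+167=779,  q_5=3·11+9=42
…
a_8=1:  p_8=1·4711+983=5694,  q_8=1·254+53=307
a_9=1:  p_9=1·5694+4711=10405,  q_9=1·307+254=561
fundamental: x₁=10405, y₁=561  (since 108264025 − 344·314721 = 1)

10405 561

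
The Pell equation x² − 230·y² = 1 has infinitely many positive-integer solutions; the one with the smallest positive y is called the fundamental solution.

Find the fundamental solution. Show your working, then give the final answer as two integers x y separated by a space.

91 6

d=230: √d = [15; 6,30] (ℓ=2, even), read p_1/q_1
step 0: (15, 1)  from 15·(1,0) + (0,1)
step 1: (91, 6)  from 6·(15,1) + (1,0)
(x₁, y₁) = (91, 6);  91² − 230·6² = 1 ✓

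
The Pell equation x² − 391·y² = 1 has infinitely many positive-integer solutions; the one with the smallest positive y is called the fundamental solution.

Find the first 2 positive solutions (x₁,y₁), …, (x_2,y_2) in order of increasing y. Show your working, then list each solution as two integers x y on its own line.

7338680 371133
107712448284799 5447252648880

[19; 1,3,2,2,1,…,3,1,38] for √391; ℓ=16 ⇒ convergent index 15
step 0: (19, 1)  from 19·(1,0) + (0,1)
step 1: (20, 1)  from 1·(19,1) + (1,0)
step 2: (79, 4)  from 3·(20,1) + (19,1)
step 3: (178, 9)  from 2·(79,4) + (20,1)
step 4: (435, 22)  from 2·(178,9) + (79,4)
step 5: (613, 31)  from 1·(435,22) + (178,9)
step 6: (1048, 53)  from 1·(613,31) + (435,22)
step 7: (2709, 137)  from 2·(1048,53) + (613,31)
step 8: (52519, 2656)  from 19·(2709,137) + (1048,53)
…
step 10: (160266, 8105)  from 1·(107747,5449) + (52519,2656)
step 11: (268013, 13554)  from 1·(160266,8105) + (107747,5449)
…
step 13: (1660597, 83980)  from 2·(696292,35213) + (268013,13554)
step 14: (5678083, 287153)  from 3·(1660597,83980) + (696292,35213)
step 15: (7338680, 371133)  from 1·(5678083,287153) + (1660597,83980)
→ (7338680, 371133).  Check: 7338680²=53856224142400, 391·371133²=53856224142399, difference 1.
k=2:  x_2 = 7338680·7338680+391·371133·371133 = 107712448284799,  y_2 = 7338680·371133+371133·7338680 = 5447252648880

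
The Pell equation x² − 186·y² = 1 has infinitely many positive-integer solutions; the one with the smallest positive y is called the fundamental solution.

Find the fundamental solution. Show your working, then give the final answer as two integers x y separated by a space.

7501 550

√186 = [13; 1,1,1,3,4,3,1,1,1,26, …], period ℓ=10 (even) → k=9
i=0: a=13 ⇒ p=13, q=1
…
i=7: a=1 ⇒ p=2714, q=199
i=8: a=1 ⇒ p=4787, q=351
i=9: a=1 ⇒ p=7501, q=550
(x₁, y₁) = (7501, 550);  7501² − 186·550² = 1 ✓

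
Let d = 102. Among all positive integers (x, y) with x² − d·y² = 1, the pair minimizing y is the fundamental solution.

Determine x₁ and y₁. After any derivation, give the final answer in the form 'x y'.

101 10

√102 = [10; 10,20, …], period ℓ=2 (even) → k=1
a_0=10:  p_0=10·1+0=10,  q_0=10·0+1=1
a_1=10:  p_1=10·10+1=101,  q_1=10·1+0=10
(x₁, y₁) = (101, 10);  101² − 102·10² = 1 ✓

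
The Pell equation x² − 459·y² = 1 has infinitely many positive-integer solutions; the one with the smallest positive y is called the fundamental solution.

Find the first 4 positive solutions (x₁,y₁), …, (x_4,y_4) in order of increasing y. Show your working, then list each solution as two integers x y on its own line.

d=459: √d = [21; 2,2,1,4,21,4,1,2,2,42] (ℓ=10, even), read p_9/q_9
i=0: a=21 ⇒ p=21, q=1
i=1: a=2 ⇒ p=43, q=2
i=2: a=2 ⇒ p=107, q=5
i=3: a=1 ⇒ p=150, q=7
i=4: a=4 ⇒ p=707, q=33
…
i=6: a=4 ⇒ p=60695, q=2833
i=7: a=1 ⇒ p=75692, q=3533
i=8: a=2 ⇒ p=212079, q=9899
i=9: a=2 ⇒ p=499850, q=23331
→ (499850, 23331).  Check: 499850²=249850022500, 459·23331²=249850022499, difference 1.
k=2:  x_2 = 499850·499850+459·23331·23331 = 499700044999,  y_2 = 499850·23331+23331·499850 = 23324000700
k=3:  x_3 = 499850·499700044999+459·23331·23324000700 = 499550134985000450,  y_3 = 499850·23324000700+23331·499700044999 = 23317003499766669
k=4:  x_4 = 499850·499550134985000450+459·23331·23317003499766669 = 499400269944005249820001,  y_4 = 499850·23317003499766669+23331·499550134985000450 = 23310008398693414998600

499850 23331
499700044999 23324000700
499550134985000450 23317003499766669
499400269944005249820001 23310008398693414998600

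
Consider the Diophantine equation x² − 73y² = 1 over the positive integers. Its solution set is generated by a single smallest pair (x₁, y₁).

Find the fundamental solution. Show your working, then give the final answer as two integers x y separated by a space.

2281249 267000

[8; 1,1,5,5,1,1,16] for √73; ℓ=7 ⇒ convergent index 13
k=0  a_k=8  p_k/q_k = 8/1
k=1  a_k=1  p_k/q_k = 9/1
k=2  a_k=1  p_k/q_k = 17/2
k=3  a_k=5  p_k/q_k = 94/11
k=4  a_k=5  p_k/q_k = 487/57
k=5  a_k=1  p_k/q_k = 581/68
k=6  a_k=1  p_k/q_k = 1068/125
k=7  a_k=16  p_k/q_k = 17669/2068
…
k=9  a_k=1  p_k/q_k = 36406/4261
k=10  a_k=5  p_k/q_k = 200767/23498
…
k=12  a_k=1  p_k/q_k = 1241008/145249
k=13  a_k=1  p_k/q_k = 2281249/267000
(x₁, y₁) = (2281249, 267000);  2281249² − 73·267000² = 1 ✓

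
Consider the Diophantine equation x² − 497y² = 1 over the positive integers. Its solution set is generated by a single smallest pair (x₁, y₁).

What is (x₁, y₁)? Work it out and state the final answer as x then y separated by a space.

1201887 53912

d=497: √d = [22; 3,2,2,5,6,5,2,2,3,44] (ℓ=10, even), read p_9/q_9
k=0  a_k=22  p_k/q_k = 22/1
k=1  a_k=3  p_k/q_k = 67/3
k=2  a_k=2  p_k/q_k = 156/7
k=3  a_k=2  p_k/q_k = 379/17
k=4  a_k=5  p_k/q_k = 2051/92
k=5  a_k=6  p_k/q_k = 12685/569
…
k=8  a_k=2  p_k/q_k = 352750/15823
k=9  a_k=3  p_k/q_k = 1201887/53912
→ (1201887, 53912).  Check: 1201887²=1444532360769, 497·53912²=1444532360768, difference 1.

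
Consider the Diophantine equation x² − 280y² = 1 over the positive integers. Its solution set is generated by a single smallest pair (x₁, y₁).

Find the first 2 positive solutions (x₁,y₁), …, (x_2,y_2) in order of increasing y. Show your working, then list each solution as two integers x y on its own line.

251 15
126001 7530

√280 = [16; 1,2,1,2,1,32, …], period ℓ=6 (even) → k=5
i=0: a=16 ⇒ p=16, q=1
i=1: a=1 ⇒ p=17, q=1
i=2: a=2 ⇒ p=50, q=3
i=3: a=1 ⇒ p=67, q=4
i=4: a=2 ⇒ p=184, q=11
i=5: a=1 ⇒ p=251, q=15
(x₁, y₁) = (251, 15);  251² − 280·15² = 1 ✓
(251+15√280)^2 = 126001 + 7530√280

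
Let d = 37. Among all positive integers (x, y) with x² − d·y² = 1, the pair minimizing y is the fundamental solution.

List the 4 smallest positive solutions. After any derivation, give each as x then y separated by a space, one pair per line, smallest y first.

√37 → a₀=6, period (12); ℓ=1 odd so k=1
a_0=6:  p_0=6·1+0=6,  q_0=6·0+1=1
a_1=12:  p_1=12·6+1=73,  q_1=12·1+0=12
(x₁, y₁) = (73, 12);  73² − 37·12² = 1 ✓
(x_2, y_2) = (73·73 + 37·12·12, 73·12 + 12·73) = (10657, 1752)
(x_3, y_3) = (73·10657 + 37·12·1752, 73·1752 + 12·10657) = (1555849, 255780)
(x_4, y_4) = (73·1555849 + 37·12·255780, 73·255780 + 12·1555849) = (227143297, 37342128)

73 12
10657 1752
1555849 255780
227143297 37342128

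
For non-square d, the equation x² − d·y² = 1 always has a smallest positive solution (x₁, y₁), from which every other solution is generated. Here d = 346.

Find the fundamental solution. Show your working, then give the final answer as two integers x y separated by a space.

√346 = [18; 1,1,1,1,36, …], period ℓ=5 (odd) → k=9
k=0  a_k=18  p_k/q_k = 18/1
k=1  a_k=1  p_k/q_k = 19/1
k=2  a_k=1  p_k/q_k = 37/2
k=3  a_k=1  p_k/q_k = 56/3
k=4  a_k=1  p_k/q_k = 93/5
k=5  a_k=36  p_k/q_k = 3404/183
k=6  a_k=1  p_k/q_k = 3497/188
…
k=8  a_k=1  p_k/q_k = 10398/559
k=9  a_k=1  p_k/q_k = 17299/930
(x₁, y₁) = (17299, 930);  17299² − 346·930² = 1 ✓

17299 930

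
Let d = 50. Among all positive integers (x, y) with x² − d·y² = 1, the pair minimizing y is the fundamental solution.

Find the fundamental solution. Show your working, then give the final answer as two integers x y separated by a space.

99 14

d=50: √d = [7; 14] (ℓ=1, odd), read p_1/q_1
k=0  a_k=7  p_k/q_k = 7/1
k=1  a_k=14  p_k/q_k = 99/14
→ (99, 14).  Check: 99²=9801, 50·14²=9800, difference 1.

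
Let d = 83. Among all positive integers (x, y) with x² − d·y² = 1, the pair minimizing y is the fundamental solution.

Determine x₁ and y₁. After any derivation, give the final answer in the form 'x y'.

82 9

[9; 9,18] for √83; ℓ=2 ⇒ convergent index 1
step 0: (9, 1)  from 9·(1,0) + (0,1)
step 1: (82, 9)  from 9·(9,1) + (1,0)
(x₁, y₁) = (82, 9);  82² − 83·9² = 1 ✓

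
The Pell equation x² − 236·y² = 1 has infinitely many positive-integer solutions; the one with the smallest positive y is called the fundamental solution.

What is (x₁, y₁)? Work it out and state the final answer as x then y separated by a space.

561799 36570

√236 → a₀=15, period (2,1,3,5,1,6,1,5,3,1,2,30); ℓ=12 even so k=11
i=0: a=15 ⇒ p=15, q=1
…
i=3: a=3 ⇒ p=169, q=11
…
i=6: a=6 ⇒ p=7251, q=472
…
i=8: a=5 ⇒ p=48806, q=3177
…
i=10: a=1 ⇒ p=203535, q=13249
i=11: a=2 ⇒ p=561799, q=36570
(x₁, y₁) = (561799, 36570);  561799² − 236·36570² = 1 ✓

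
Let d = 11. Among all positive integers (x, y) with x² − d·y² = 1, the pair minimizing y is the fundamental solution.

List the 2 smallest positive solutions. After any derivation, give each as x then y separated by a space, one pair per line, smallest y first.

√11 → a₀=3, period (3,6); ℓ=2 even so k=1
k=0  a_k=3  p_k/q_k = 3/1
k=1  a_k=3  p_k/q_k = 10/3
→ (10, 3).  Check: 10²=100, 11·3²=99, difference 1.
(10+3√11)^2 = 199 + 60√11

10 3
199 60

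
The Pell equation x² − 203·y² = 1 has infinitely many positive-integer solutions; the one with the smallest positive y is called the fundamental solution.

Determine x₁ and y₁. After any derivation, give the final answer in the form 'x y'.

√203 = [14; 4,28, …], period ℓ=2 (even) → k=1
step 0: (14, 1)  from 14·(1,0) + (0,1)
step 1: (57, 4)  from 4·(14,1) + (1,0)
(x₁, y₁) = (57, 4);  57² − 203·4² = 1 ✓

57 4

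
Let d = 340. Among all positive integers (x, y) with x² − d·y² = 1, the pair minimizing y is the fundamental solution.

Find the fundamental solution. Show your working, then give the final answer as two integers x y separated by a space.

285769 15498

d=340: √d = [18; 2,3,1,1,1,…,3,2,36] (ℓ=14, even), read p_13/q_13
a_0=18:  p_0=18·1+0=18,  q_0=18·0+1=1
a_1=2:  p_1=2·18+1=37,  q_1=2·1+0=2
…
a_8=1:  p_8=1·6509+756=7265,  q_8=1·353+41=394
…
a_12=3:  p_12=3·34813+21039=125478,  q_12=3·1888+1141=6805
a_13=2:  p_13=2·125478+34813=285769,  q_13=2·6805+1888=15498
fundamental: x₁=285769, y₁=15498  (since 81663921361 − 340·240188004 = 1)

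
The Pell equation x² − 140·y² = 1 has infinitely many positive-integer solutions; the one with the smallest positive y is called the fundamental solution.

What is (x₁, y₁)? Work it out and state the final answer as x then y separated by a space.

71 6

[11; 1,4,1,22] for √140; ℓ=4 ⇒ convergent index 3
a_0=11:  p_0=11·1+0=11,  q_0=11·0+1=1
…
a_2=4:  p_2=4·12+11=59,  q_2=4·1+1=5
a_3=1:  p_3=1·59+12=71,  q_3=1·5+1=6
→ (71, 6).  Check: 71²=5041, 140·6²=5040, difference 1.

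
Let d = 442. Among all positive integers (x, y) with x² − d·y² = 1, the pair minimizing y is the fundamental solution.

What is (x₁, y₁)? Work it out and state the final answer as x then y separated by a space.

√442 = [21; 42, …], period ℓ=1 (odd) → k=1
k=0  a_k=21  p_k/q_k = 21/1
k=1  a_k=42  p_k/q_k = 883/42
→ (883, 42).  Check: 883²=779689, 442·42²=779688, difference 1.

883 42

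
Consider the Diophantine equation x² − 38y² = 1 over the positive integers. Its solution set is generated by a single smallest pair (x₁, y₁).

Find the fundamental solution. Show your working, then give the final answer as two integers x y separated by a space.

√38 = [6; 6,12, …], period ℓ=2 (even) → k=1
step 0: (6, 1)  from 6·(1,0) + (0,1)
step 1: (37, 6)  from 6·(6,1) + (1,0)
(x₁, y₁) = (37, 6);  37² − 38·6² = 1 ✓

37 6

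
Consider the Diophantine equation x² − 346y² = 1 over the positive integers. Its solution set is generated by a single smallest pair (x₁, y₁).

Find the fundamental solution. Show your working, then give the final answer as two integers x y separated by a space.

17299 930

d=346: √d = [18; 1,1,1,1,36] (ℓ=5, odd), read p_9/q_9
step 0: (18, 1)  from 18·(1,0) + (0,1)
…
step 3: (56, 3)  from 1·(37,2) + (19,1)
…
step 6: (3497, 188)  from 1·(3404,183) + (93,5)
step 7: (6901, 371)  from 1·(3497,188) + (3404,183)
step 8: (10398, 559)  from 1·(6901,371) + (3497,188)
step 9: (17299, 930)  from 1·(10398,559) + (6901,371)
→ (17299, 930).  Check: 17299²=299255401, 346·930²=299255400, difference 1.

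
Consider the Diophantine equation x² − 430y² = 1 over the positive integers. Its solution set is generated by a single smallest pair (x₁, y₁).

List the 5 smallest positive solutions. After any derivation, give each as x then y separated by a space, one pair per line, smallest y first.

d=430: √d = [20; 1,2,1,3,1,…,2,1,40] (ℓ=14, even), read p_13/q_13
k=0  a_k=20  p_k/q_k = 20/1
k=1  a_k=1  p_k/q_k = 21/1
k=2  a_k=2  p_k/q_k = 62/3
k=3  a_k=1  p_k/q_k = 83/4
k=4  a_k=3  p_k/q_k = 311/15
k=5  a_k=1  p_k/q_k = 394/19
k=6  a_k=6  p_k/q_k = 2675/129
k=7  a_k=8  p_k/q_k = 21794/1051
k=8  a_k=6  p_k/q_k = 133439/6435
k=9  a_k=1  p_k/q_k = 155233/7486
…
k=11  a_k=1  p_k/q_k = 754371/36379
k=12  a_k=2  p_k/q_k = 2107880/101651
k=13  a_k=1  p_k/q_k = 2862251/138030
→ (2862251, 138030).  Check: 2862251²=8192480787001, 430·138030²=8192480787000, difference 1.
(2862251+138030√430)^2 = 16384961574001 + 790153011060√430
(2862251+138030√430)^3 = 93795745300289010251 + 4523232492118854090√430
(2862251+138030√430)^4 = 536933931562978654798296001 + 25893253447598574322902120√430
(2862251+138030√430)^5 = 3073679365100040639604854765306251 + 148225981147280410676109712890150√430

2862251 138030
16384961574001 790153011060
93795745300289010251 4523232492118854090
536933931562978654798296001 25893253447598574322902120
3073679365100040639604854765306251 148225981147280410676109712890150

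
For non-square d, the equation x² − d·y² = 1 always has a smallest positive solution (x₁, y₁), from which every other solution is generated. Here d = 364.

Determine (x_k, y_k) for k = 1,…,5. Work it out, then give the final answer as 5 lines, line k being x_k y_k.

4954951 259710
49103078824801 2573700648420
486606699052048124551 25505121203178395130
4822224700149240710505379201 252753251621617410554928840
47787774200457874208819626306623751 2504759953751544114971907242978550

d=364: √d = [19; 12,1,2,3,1,8,1,3,2,1,12,38] (ℓ=12, even), read p_11/q_11
a_0=19:  p_0=19·1+0=19,  q_0=19·0+1=1
a_1=12:  p_1=12·19+1=229,  q_1=12·1+0=12
a_2=1:  p_2=1·229+19=248,  q_2=1·12+1=13
a_3=2:  p_3=2·248+229=725,  q_3=2·13+12=38
…
a_6=8:  p_6=8·3148+2423=27607,  q_6=8·165+127=1447
…
a_9=2:  p_9=2·119872+30755=270499,  q_9=2·6283+1612=14178
a_10=1:  p_10=1·270499+119872=390371,  q_10=1·14178+6283=20461
a_11=12:  p_11=12·390371+270499=4954951,  q_11=12·20461+14178=259710
→ (4954951, 259710).  Check: 4954951²=24551539412401, 364·259710²=24551539412400, difference 1.
(x_2, y_2) = (4954951·4954951 + 364·259710·259710, 4954951·259710 + 259710·4954951) = (49103078824801, 2573700648420)
(x_3, y_3) = (4954951·49103078824801 + 364·259710·2573700648420, 4954951·2573700648420 + 259710·49103078824801) = (486606699052048124551, 25505121203178395130)
(x_4, y_4) = (4954951·486606699052048124551 + 364·259710·25505121203178395130, 4954951·25505121203178395130 + 259710·486606699052048124551) = (4822224700149240710505379201, 252753251621617410554928840)
(x_5, y_5) = (4954951·4822224700149240710505379201 + 364·259710·252753251621617410554928840, 4954951·252753251621617410554928840 + 259710·4822224700149240710505379201) = (47787774200457874208819626306623751, 2504759953751544114971907242978550)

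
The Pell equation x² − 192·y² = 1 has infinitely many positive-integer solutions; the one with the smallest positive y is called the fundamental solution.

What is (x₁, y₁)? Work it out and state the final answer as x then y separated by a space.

97 7

√192 → a₀=13, period (1,5,1,26); ℓ=4 even so k=3
k=0  a_k=13  p_k/q_k = 13/1
…
k=2  a_k=5  p_k/q_k = 83/6
k=3  a_k=1  p_k/q_k = 97/7
(x₁, y₁) = (97, 7);  97² − 192·7² = 1 ✓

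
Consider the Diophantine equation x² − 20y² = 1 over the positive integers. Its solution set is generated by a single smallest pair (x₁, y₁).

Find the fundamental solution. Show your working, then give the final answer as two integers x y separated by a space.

d=20: √d = [4; 2,8] (ℓ=2, even), read p_1/q_1
step 0: (4, 1)  from 4·(1,0) + (0,1)
step 1: (9, 2)  from 2·(4,1) + (1,0)
fundamental: x₁=9, y₁=2  (since 81 − 20·4 = 1)

9 2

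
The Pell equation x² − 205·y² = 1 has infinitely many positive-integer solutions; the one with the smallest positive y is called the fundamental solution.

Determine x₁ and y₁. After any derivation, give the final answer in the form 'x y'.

39689 2772

d=205: √d = [14; 3,6,1,4,1,6,3,28] (ℓ=8, even), read p_7/q_7
a_0=14:  p_0=14·1+0=14,  q_0=14·0+1=1
…
a_3=1:  p_3=1·272+43=315,  q_3=1·19+3=22
…
a_6=6:  p_6=6·1847+1532=12614,  q_6=6·129+107=881
a_7=3:  p_7=3·12614+1847=39689,  q_7=3·881+129=2772
fundamental: x₁=39689, y₁=2772  (since 1575216721 − 205·7683984 = 1)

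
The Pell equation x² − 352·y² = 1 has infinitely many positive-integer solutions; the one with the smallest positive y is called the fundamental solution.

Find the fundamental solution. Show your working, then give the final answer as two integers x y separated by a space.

d=352: √d = [18; 1,3,5,9,5,3,1,36] (ℓ=8, even), read p_7/q_7
k=0  a_k=18  p_k/q_k = 18/1
…
k=5  a_k=5  p_k/q_k = 18499/986
k=6  a_k=3  p_k/q_k = 59118/3151
k=7  a_k=1  p_k/q_k = 77617/4137
fundamental: x₁=77617, y₁=4137  (since 6024398689 − 352·17114769 = 1)

77617 4137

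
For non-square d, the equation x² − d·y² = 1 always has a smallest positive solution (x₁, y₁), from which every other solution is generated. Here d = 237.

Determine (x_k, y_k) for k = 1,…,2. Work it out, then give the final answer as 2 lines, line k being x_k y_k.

√237 = [15; 2,1,1,7,10,7,1,1,2,30, …], period ℓ=10 (even) → k=9
step 0: (15, 1)  from 15·(1,0) + (0,1)
…
step 3: (77, 5)  from 1·(46,3) + (31,2)
…
step 6: (42074, 2733)  from 7·(5927,385) + (585,38)
…
step 8: (90075, 5851)  from 1·(48001,3118) + (42074,2733)
step 9: (228151, 14820)  from 2·(90075,5851) + (48001,3118)
fundamental: x₁=228151, y₁=14820  (since 52052878801 − 237·219632400 = 1)
(228151+14820√237)^2 = 104105757601 + 6762395640√237

228151 14820
104105757601 6762395640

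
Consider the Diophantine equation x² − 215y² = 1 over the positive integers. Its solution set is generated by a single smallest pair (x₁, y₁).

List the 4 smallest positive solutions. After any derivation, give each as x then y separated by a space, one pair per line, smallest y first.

√215 = [14; 1,1,1,28, …], period ℓ=4 (even) → k=3
step 0: (14, 1)  from 14·(1,0) + (0,1)
step 1: (15, 1)  from 1·(14,1) + (1,0)
step 2: (29, 2)  from 1·(15,1) + (14,1)
step 3: (44, 3)  from 1·(29,2) + (15,1)
→ (44, 3).  Check: 44²=1936, 215·3²=1935, difference 1.
(x_2, y_2) = (44·44 + 215·3·3, 44·3 + 3·44) = (3871, 264)
(x_3, y_3) = (44·3871 + 215·3·264, 44·264 + 3·3871) = (340604, 23229)
(x_4, y_4) = (44·340604 + 215·3·23229, 44·23229 + 3·340604) = (29969281, 2043888)

44 3
3871 264
340604 23229
29969281 2043888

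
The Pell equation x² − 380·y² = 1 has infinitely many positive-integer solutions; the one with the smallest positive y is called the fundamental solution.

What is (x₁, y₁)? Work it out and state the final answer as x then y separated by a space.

39 2

d=380: √d = [19; 2,38] (ℓ=2, even), read p_1/q_1
i=0: a=19 ⇒ p=19, q=1
i=1: a=2 ⇒ p=39, q=2
→ (39, 2).  Check: 39²=1521, 380·2²=1520, difference 1.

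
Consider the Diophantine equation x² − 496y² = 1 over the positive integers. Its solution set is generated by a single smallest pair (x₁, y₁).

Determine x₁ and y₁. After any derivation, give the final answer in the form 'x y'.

4620799 207480

d=496: √d = [22; 3,1,2,4,1,…,1,3,44] (ℓ=16, even), read p_15/q_15
a_0=22:  p_0=22·1+0=22,  q_0=22·0+1=1
a_1=3:  p_1=3·22+1=67,  q_1=3·1+0=3
a_2=1:  p_2=1·67+22=89,  q_2=1·3+1=4
…
a_8=2:  p_8=2·6080+2383=14543,  q_8=2·273+107=653
a_9=2:  p_9=2·14543+6080=35166,  q_9=2·653+273=1579
…
a_14=1:  p_14=1·863293+389209=1252502,  q_14=1·38763+17476=56239
a_15=3:  p_15=3·1252502+863293=4620799,  q_15=3·56239+38763=207480
fundamental: x₁=4620799, y₁=207480  (since 21351783398401 − 496·43047950400 = 1)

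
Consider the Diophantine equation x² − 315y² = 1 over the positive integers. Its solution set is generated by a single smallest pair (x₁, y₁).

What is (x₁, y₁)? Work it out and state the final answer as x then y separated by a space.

[17; 1,2,1,34] for √315; ℓ=4 ⇒ convergent index 3
i=0: a=17 ⇒ p=17, q=1
i=1: a=1 ⇒ p=18, q=1
i=2: a=2 ⇒ p=53, q=3
i=3: a=1 ⇒ p=71, q=4
fundamental: x₁=71, y₁=4  (since 5041 − 315·16 = 1)

71 4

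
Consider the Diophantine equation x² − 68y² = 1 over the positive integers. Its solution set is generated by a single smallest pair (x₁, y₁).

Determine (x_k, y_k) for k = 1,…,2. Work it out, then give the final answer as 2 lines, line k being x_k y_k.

33 4
2177 264

√68 → a₀=8, period (4,16); ℓ=2 even so k=1
i=0: a=8 ⇒ p=8, q=1
i=1: a=4 ⇒ p=33, q=4
(x₁, y₁) = (33, 4);  33² − 68·4² = 1 ✓
(x_2, y_2) = (33·33 + 68·4·4, 33·4 + 4·33) = (2177, 264)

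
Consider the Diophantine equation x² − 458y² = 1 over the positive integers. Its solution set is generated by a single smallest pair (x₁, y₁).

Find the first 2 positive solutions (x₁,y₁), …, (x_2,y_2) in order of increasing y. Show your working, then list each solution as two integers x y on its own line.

√458 = [21; 2,2,42, …], period ℓ=3 (odd) → k=5
i=0: a=21 ⇒ p=21, q=1
i=1: a=2 ⇒ p=43, q=2
…
i=3: a=42 ⇒ p=4537, q=212
i=4: a=2 ⇒ p=9181, q=429
i=5: a=2 ⇒ p=22899, q=1070
fundamental: x₁=22899, y₁=1070  (since 524364201 − 458·1144900 = 1)
n=2: (22899,1070)∘(22899,1070) = (22899·22899+458·1070·1070, 22899·1070+1070·22899) = (1048728401,49003860)

22899 1070
1048728401 49003860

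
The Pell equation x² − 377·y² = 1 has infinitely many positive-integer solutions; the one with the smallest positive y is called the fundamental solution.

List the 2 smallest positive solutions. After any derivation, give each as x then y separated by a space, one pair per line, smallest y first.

√377 = [19; 2,2,2,38, …], period ℓ=4 (even) → k=3
k=0  a_k=19  p_k/q_k = 19/1
k=1  a_k=2  p_k/q_k = 39/2
k=2  a_k=2  p_k/q_k = 97/5
k=3  a_k=2  p_k/q_k = 233/12
fundamental: x₁=233, y₁=12  (since 54289 − 377·144 = 1)
n=2: (233,12)∘(233,12) = (233·233+377·12·12, 233·12+12·233) = (108577,5592)

233 12
108577 5592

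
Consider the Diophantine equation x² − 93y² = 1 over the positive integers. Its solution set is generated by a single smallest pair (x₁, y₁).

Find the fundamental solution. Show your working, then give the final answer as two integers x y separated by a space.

12151 1260

d=93: √d = [9; 1,1,1,4,6,4,1,1,1,18] (ℓ=10, even), read p_9/q_9
i=0: a=9 ⇒ p=9, q=1
i=1: a=1 ⇒ p=10, q=1
i=2: a=1 ⇒ p=19, q=2
i=3: a=1 ⇒ p=29, q=3
i=4: a=4 ⇒ p=135, q=14
…
i=6: a=4 ⇒ p=3491, q=362
i=7: a=1 ⇒ p=4330, q=449
i=8: a=1 ⇒ p=7821, q=811
i=9: a=1 ⇒ p=12151, q=1260
→ (12151, 1260).  Check: 12151²=147646801, 93·1260²=147646800, difference 1.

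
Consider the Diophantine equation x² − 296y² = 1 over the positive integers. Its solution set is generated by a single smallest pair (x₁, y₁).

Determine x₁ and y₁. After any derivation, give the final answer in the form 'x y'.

√296 = [17; 4,1,7,1,4,34, …], period ℓ=6 (even) → k=5
i=0: a=17 ⇒ p=17, q=1
…
i=2: a=1 ⇒ p=86, q=5
…
i=4: a=1 ⇒ p=757, q=44
i=5: a=4 ⇒ p=3699, q=215
fundamental: x₁=3699, y₁=215  (since 13682601 − 296·46225 = 1)

3699 215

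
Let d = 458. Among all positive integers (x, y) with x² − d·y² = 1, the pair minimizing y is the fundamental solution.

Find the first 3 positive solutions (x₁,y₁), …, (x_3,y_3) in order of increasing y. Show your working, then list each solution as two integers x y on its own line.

22899 1070
1048728401 49003860
48029663286099 2244278779210

[21; 2,2,42] for √458; ℓ=3 ⇒ convergent index 5
i=0: a=21 ⇒ p=21, q=1
…
i=3: a=42 ⇒ p=4537, q=212
i=4: a=2 ⇒ p=9181, q=429
i=5: a=2 ⇒ p=22899, q=1070
→ (22899, 1070).  Check: 22899²=524364201, 458·1070²=524364200, difference 1.
n=2: (22899,1070)∘(22899,1070) = (22899·22899+458·1070·1070, 22899·1070+1070·22899) = (1048728401,49003860)
n=3: (1048728401,49003860)∘(22899,1070) = (22899·1048728401+458·1070·49003860, 22899·49003860+1070·1048728401) = (48029663286099,2244278779210)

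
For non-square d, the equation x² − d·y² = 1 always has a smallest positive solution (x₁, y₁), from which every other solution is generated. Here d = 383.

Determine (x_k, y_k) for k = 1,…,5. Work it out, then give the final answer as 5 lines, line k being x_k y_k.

18768 959
704475647 35997024
26443197867024 1351184291905
992571874432137217 50718053544949056
37257177852241504710288 1903752856512023474111

d=383: √d = [19; 1,1,3,19,3,1,1,38] (ℓ=8, even), read p_7/q_7
step 0: (19, 1)  from 19·(1,0) + (0,1)
step 1: (20, 1)  from 1·(19,1) + (1,0)
step 2: (39, 2)  from 1·(20,1) + (19,1)
step 3: (137, 7)  from 3·(39,2) + (20,1)
step 4: (2642, 135)  from 19·(137,7) + (39,2)
step 5: (8063, 412)  from 3·(2642,135) + (137,7)
step 6: (10705, 547)  from 1·(8063,412) + (2642,135)
step 7: (18768, 959)  from 1·(10705,547) + (8063,412)
(x₁, y₁) = (18768, 959);  18768² − 383·959² = 1 ✓
(x_2, y_2) = (18768·18768 + 383·959·959, 18768·959 + 959·18768) = (704475647, 35997024)
(x_3, y_3) = (18768·704475647 + 383·959·35997024, 18768·35997024 + 959·704475647) = (26443197867024, 1351184291905)
(x_4, y_4) = (18768·26443197867024 + 383·959·1351184291905, 18768·1351184291905 + 959·26443197867024) = (992571874432137217, 50718053544949056)
(x_5, y_5) = (18768·992571874432137217 + 383·959·50718053544949056, 18768·50718053544949056 + 959·992571874432137217) = (37257177852241504710288, 1903752856512023474111)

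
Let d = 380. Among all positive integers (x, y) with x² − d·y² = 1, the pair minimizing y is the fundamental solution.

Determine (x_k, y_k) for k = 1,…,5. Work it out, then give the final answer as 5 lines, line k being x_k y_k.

39 2
3041 156
237159 12166
18495361 948792
1442400999 73993610

d=380: √d = [19; 2,38] (ℓ=2, even), read p_1/q_1
k=0  a_k=19  p_k/q_k = 19/1
k=1  a_k=2  p_k/q_k = 39/2
(x₁, y₁) = (39, 2);  39² − 380·2² = 1 ✓
n=2: (39,2)∘(39,2) = (39·39+380·2·2, 39·2+2·39) = (3041,156)
n=3: (3041,156)∘(39,2) = (39·3041+380·2·156, 39·156+2·3041) = (237159,12166)
n=4: (237159,12166)∘(39,2) = (39·237159+380·2·12166, 39·12166+2·237159) = (18495361,948792)
n=5: (18495361,948792)∘(39,2) = (39·18495361+380·2·948792, 39·948792+2·18495361) = (1442400999,73993610)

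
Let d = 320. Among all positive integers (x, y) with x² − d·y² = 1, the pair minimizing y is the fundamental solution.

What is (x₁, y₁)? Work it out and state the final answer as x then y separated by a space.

161 9

√320 → a₀=17, period (1,7,1,34); ℓ=4 even so k=3
k=0  a_k=17  p_k/q_k = 17/1
…
k=2  a_k=7  p_k/q_k = 143/8
k=3  a_k=1  p_k/q_k = 161/9
fundamental: x₁=161, y₁=9  (since 25921 − 320·81 = 1)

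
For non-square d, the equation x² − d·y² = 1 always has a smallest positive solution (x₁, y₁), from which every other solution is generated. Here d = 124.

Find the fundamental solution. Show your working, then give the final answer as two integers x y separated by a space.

4620799 414960

d=124: √d = [11; 7,2,1,1,1,…,2,7,22] (ℓ=16, even), read p_15/q_15
k=0  a_k=11  p_k/q_k = 11/1
k=1  a_k=7  p_k/q_k = 78/7
k=2  a_k=2  p_k/q_k = 167/15
k=3  a_k=1  p_k/q_k = 245/22
k=4  a_k=1  p_k/q_k = 412/37
k=5  a_k=1  p_k/q_k = 657/59
k=6  a_k=3  p_k/q_k = 2383/214
k=7  a_k=1  p_k/q_k = 3040/273
k=8  a_k=4  p_k/q_k = 14543/1306
k=9  a_k=1  p_k/q_k = 17583/1579
k=10  a_k=3  p_k/q_k = 67292/6043
k=11  a_k=1  p_k/q_k = 84875/7622
k=12  a_k=1  p_k/q_k = 152167/13665
…
k=14  a_k=2  p_k/q_k = 626251/56239
k=15  a_k=7  p_k/q_k = 4620799/414960
(x₁, y₁) = (4620799, 414960);  4620799² − 124·414960² = 1 ✓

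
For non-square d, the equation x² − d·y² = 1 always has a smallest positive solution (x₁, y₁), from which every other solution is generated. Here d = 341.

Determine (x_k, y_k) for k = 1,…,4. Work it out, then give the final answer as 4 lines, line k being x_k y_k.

10626551 575460
225847172311201 12230310076920
4799952989541519968951 259932027556408030380
102013890481930631287980124801 5524361894723138392975161840

d=341: √d = [18; 2,6,1,8,2,…,6,2,36] (ℓ=14, even), read p_13/q_13
k=0  a_k=18  p_k/q_k = 18/1
k=1  a_k=2  p_k/q_k = 37/2
k=2  a_k=6  p_k/q_k = 240/13
k=3  a_k=1  p_k/q_k = 277/15
k=4  a_k=8  p_k/q_k = 2456/133
k=5  a_k=2  p_k/q_k = 5189/281
…
k=7  a_k=2  p_k/q_k = 20479/1109
k=8  a_k=1  p_k/q_k = 28124/1523
k=9  a_k=2  p_k/q_k = 76727/4155
k=10  a_k=8  p_k/q_k = 641940/34763
k=11  a_k=1  p_k/q_k = 718667/38918
k=12  a_k=6  p_k/q_k = 4953942/268271
k=13  a_k=2  p_k/q_k = 10626551/575460
fundamental: x₁=10626551, y₁=575460  (since 112923586155601 − 341·331154211600 = 1)
n=2: (10626551,575460)∘(10626551,575460) = (10626551·10626551+341·575460·575460, 10626551·575460+575460·10626551) = (225847172311201,12230310076920)
n=3: (225847172311201,12230310076920)∘(10626551,575460) = (10626551·225847172311201+341·575460·12230310076920, 10626551·12230310076920+575460·225847172311201) = (4799952989541519968951,259932027556408030380)
n=4: (4799952989541519968951,259932027556408030380)∘(10626551,575460) = (10626551·4799952989541519968951+341·575460·259932027556408030380, 10626551·259932027556408030380+575460·4799952989541519968951) = (102013890481930631287980124801,5524361894723138392975161840)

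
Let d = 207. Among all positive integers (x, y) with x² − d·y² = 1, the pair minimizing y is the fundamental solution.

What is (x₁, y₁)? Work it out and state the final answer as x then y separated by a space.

1151 80

[14; 2,1,1,2,1,1,2,28] for √207; ℓ=8 ⇒ convergent index 7
a_0=14:  p_0=14·1+0=14,  q_0=14·0+1=1
a_1=2:  p_1=2·14+1=29,  q_1=2·1+0=2
…
a_3=1:  p_3=1·43+29=72,  q_3=1·3+2=5
a_4=2:  p_4=2·72+43=187,  q_4=2·5+3=13
a_5=1:  p_5=1·187+72=259,  q_5=1·13+5=18
a_6=1:  p_6=1·259+187=446,  q_6=1·18+13=31
a_7=2:  p_7=2·446+259=1151,  q_7=2·31+18=80
→ (1151, 80).  Check: 1151²=1324801, 207·80²=1324800, difference 1.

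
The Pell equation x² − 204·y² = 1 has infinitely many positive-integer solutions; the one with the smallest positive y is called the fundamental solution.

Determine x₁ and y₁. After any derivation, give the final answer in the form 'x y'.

4999 350

√204 = [14; 3,1,1,6,1,1,3,28, …], period ℓ=8 (even) → k=7
k=0  a_k=14  p_k/q_k = 14/1
k=1  a_k=3  p_k/q_k = 43/3
k=2  a_k=1  p_k/q_k = 57/4
k=3  a_k=1  p_k/q_k = 100/7
…
k=5  a_k=1  p_k/q_k = 757/53
k=6  a_k=1  p_k/q_k = 1414/99
k=7  a_k=3  p_k/q_k = 4999/350
fundamental: x₁=4999, y₁=350  (since 24990001 − 204·122500 = 1)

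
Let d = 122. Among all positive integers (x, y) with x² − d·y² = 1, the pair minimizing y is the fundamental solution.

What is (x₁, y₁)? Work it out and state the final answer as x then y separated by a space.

243 22

√122 → a₀=11, period (22); ℓ=1 odd so k=1
step 0: (11, 1)  from 11·(1,0) + (0,1)
step 1: (243, 22)  from 22·(11,1) + (1,0)
→ (243, 22).  Check: 243²=59049, 122·22²=59048, difference 1.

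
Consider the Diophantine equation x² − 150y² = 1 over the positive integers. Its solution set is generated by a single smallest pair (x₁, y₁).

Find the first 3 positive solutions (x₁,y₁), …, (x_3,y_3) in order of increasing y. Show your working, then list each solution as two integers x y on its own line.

√150 = [12; 4,24, …], period ℓ=2 (even) → k=1
a_0=12:  p_0=12·1+0=12,  q_0=12·0+1=1
a_1=4:  p_1=4·12+1=49,  q_1=4·1+0=4
→ (49, 4).  Check: 49²=2401, 150·4²=2400, difference 1.
k=2:  x_2 = 49·49+150·4·4 = 4801,  y_2 = 49·4+4·49 = 392
k=3:  x_3 = 49·4801+150·4·392 = 470449,  y_3 = 49·392+4·4801 = 38412

49 4
4801 392
470449 38412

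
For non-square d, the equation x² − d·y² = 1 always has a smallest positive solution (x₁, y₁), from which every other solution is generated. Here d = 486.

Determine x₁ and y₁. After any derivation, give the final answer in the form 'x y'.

[22; 22,44] for √486; ℓ=2 ⇒ convergent index 1
i=0: a=22 ⇒ p=22, q=1
i=1: a=22 ⇒ p=485, q=22
(x₁, y₁) = (485, 22);  485² − 486·22² = 1 ✓

485 22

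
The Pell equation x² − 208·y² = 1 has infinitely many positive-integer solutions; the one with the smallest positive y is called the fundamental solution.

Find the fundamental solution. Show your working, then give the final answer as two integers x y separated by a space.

649 45

√208 → a₀=14, period (2,2,1,2,2,28); ℓ=6 even so k=5
a_0=14:  p_0=14·1+0=14,  q_0=14·0+1=1
a_1=2:  p_1=2·14+1=29,  q_1=2·1+0=2
a_2=2:  p_2=2·29+14=72,  q_2=2·2+1=5
…
a_4=2:  p_4=2·101+72=274,  q_4=2·7+5=19
a_5=2:  p_5=2·274+101=649,  q_5=2·19+7=45
(x₁, y₁) = (649, 45);  649² − 208·45² = 1 ✓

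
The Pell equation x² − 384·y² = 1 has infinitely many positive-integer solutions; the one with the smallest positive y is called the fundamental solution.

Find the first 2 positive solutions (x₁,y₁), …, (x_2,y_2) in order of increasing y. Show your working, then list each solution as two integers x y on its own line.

4801 245
46099201 2352490

√384 → a₀=19, period (1,1,2,9,2,1,1,38); ℓ=8 even so k=7
a_0=19:  p_0=19·1+0=19,  q_0=19·0+1=1
…
a_2=1:  p_2=1·20+19=39,  q_2=1·1+1=2
a_3=2:  p_3=2·39+20=98,  q_3=2·2+1=5
…
a_5=2:  p_5=2·921+98=1940,  q_5=2·47+5=99
a_6=1:  p_6=1·1940+921=2861,  q_6=1·99+47=146
a_7=1:  p_7=1·2861+1940=4801,  q_7=1·146+99=245
(x₁, y₁) = (4801, 245);  4801² − 384·245² = 1 ✓
(x_2, y_2) = (4801·4801 + 384·245·245, 4801·245 + 245·4801) = (46099201, 2352490)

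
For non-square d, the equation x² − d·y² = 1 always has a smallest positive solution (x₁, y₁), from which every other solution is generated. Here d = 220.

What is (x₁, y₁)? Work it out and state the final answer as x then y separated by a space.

89 6

d=220: √d = [14; 1,4,1,28] (ℓ=4, even), read p_3/q_3
i=0: a=14 ⇒ p=14, q=1
…
i=2: a=4 ⇒ p=74, q=5
i=3: a=1 ⇒ p=89, q=6
fundamental: x₁=89, y₁=6  (since 7921 − 220·36 = 1)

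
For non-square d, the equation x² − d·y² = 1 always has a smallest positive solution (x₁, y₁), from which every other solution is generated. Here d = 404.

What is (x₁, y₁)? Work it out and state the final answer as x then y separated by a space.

201 10

d=404: √d = [20; 10,40] (ℓ=2, even), read p_1/q_1
step 0: (20, 1)  from 20·(1,0) + (0,1)
step 1: (201, 10)  from 10·(20,1) + (1,0)
(x₁, y₁) = (201, 10);  201² − 404·10² = 1 ✓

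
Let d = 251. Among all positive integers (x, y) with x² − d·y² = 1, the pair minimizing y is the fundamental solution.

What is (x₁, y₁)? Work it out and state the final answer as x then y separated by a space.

√251 = [15; 1,5,2,1,2,…,5,1,30, …], period ℓ=14 (even) → k=13
a_0=15:  p_0=15·1+0=15,  q_0=15·0+1=1
…
a_4=1:  p_4=1·206+95=301,  q_4=1·13+6=19
…
a_6=2:  p_6=2·808+301=1917,  q_6=2·51+19=121
a_7=15:  p_7=15·1917+808=29563,  q_7=15·121+51=1866
a_8=2:  p_8=2·29563+1917=61043,  q_8=2·1866+121=3853
a_9=2:  p_9=2·61043+29563=151649,  q_9=2·3853+1866=9572
a_10=1:  p_10=1·151649+61043=212692,  q_10=1·9572+3853=13425
…
a_12=5:  p_12=5·577033+212692=3097857,  q_12=5·36422+13425=195535
a_13=1:  p_13=1·3097857+577033=3674890,  q_13=1·195535+36422=231957
(x₁, y₁) = (3674890, 231957);  3674890² − 251·231957² = 1 ✓

3674890 231957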